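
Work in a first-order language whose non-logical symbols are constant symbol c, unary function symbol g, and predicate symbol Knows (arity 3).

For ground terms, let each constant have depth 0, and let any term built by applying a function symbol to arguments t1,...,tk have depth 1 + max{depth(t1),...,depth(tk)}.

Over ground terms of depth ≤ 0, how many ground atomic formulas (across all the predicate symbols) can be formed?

First count ground terms of depth ≤ 0.
Count level by level. With function symbols g/1, the terms of depth ≤ k are the 1 constant together with each function applied to depth-≤(k−1) tuples, so N_k = 1 + N_{k-1}.
N_0 = 1
Explicitly: c.
So |H| = 1.
Each predicate of arity r yields |H|^r ground atoms (one per choice of an r-tuple from H):
  Knows: 1^3 = 1
Total ground atoms: 1.

1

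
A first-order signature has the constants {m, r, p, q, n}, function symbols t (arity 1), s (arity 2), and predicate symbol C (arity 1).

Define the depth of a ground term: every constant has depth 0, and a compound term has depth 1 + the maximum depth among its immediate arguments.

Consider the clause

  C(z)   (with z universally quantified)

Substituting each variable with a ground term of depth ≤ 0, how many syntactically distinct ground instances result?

Ground terms of depth ≤ 0:
  Let N_k = |{terms of depth ≤ k}|. Then N_0 = 5 and N_k = 5 + N_{k-1} + N_{k-1}^2 for k ≥ 1 (one summand per function symbol, arity giving the exponent).
  N_0 = 5
  Explicitly: m, r, p, q, n.
So there are 5 ground terms available for substitution.
The body mentions the single quantified variable z; since ground terms form a free algebra, no two substitutions collapse to the same formula.
Number of ground instances = 5.

5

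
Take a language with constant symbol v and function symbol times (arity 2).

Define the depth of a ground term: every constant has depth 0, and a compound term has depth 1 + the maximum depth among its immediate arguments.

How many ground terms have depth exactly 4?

651

Write N_k for the number of ground terms of depth ≤ k. A term of depth ≤ k is either a constant or a function symbol applied to arguments of depth ≤ k−1, so N_k = 1 + N_{k-1}^2.
N_0 = 1
N_1 = 1 + 1^2 = 2
N_2 = 1 + 2^2 = 5
N_3 = 1 + 5^2 = 26
N_4 = 1 + 26^2 = 677
Terms of depth exactly 4: N_4 − N_3 = 677 − 26 = 651.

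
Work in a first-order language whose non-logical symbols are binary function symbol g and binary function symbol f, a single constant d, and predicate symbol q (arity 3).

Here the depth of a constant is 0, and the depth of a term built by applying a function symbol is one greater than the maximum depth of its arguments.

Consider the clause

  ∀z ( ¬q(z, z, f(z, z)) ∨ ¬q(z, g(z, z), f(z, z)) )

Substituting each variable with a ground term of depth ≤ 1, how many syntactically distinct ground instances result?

3

Ground terms of depth ≤ 1:
  Let N_k = |{terms of depth ≤ k}|. Then N_0 = 1 and N_k = 1 + N_{k-1}^2 + N_{k-1}^2 for k ≥ 1 (one summand per function symbol, arity giving the exponent).
  N_0 = 1
  N_1 = 1 + 1^2 + 1^2 = 3
  Explicitly: d, g(d, d), f(d, d).
So there are 3 ground terms available for substitution.
The variable z ranges independently over the available ground terms, and distinct assignments produce distinct instances.
Number of ground instances = 3.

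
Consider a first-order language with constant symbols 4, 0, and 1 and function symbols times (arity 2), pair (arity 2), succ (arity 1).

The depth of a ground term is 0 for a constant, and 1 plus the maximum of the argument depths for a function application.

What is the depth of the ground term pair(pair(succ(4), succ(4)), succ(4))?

3

depth(succ(4)) = 1 + depth(4) = 1 + 0 = 1
depth(pair(succ(4), succ(4))) = 1 + max(1, 1) = 2
depth(pair(pair(succ(4), succ(4)), succ(4))) = 1 + max(2, 1) = 3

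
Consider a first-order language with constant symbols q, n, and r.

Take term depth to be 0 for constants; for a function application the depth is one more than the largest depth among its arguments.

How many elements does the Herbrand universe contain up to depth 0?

With no function symbols every ground term is a constant, so there are exactly 3 ground terms at every depth bound.
N_0 = 3
Explicitly: q, n, r.

3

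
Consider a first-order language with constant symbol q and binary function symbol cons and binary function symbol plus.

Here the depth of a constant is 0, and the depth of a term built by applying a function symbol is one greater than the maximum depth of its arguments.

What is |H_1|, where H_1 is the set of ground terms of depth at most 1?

If N_k denotes the number of depth-≤k ground terms, the 1 constant gives N_0 = 1, and each function symbol of arity r contributes N_{k-1}^r new terms at level k: N_k = 1 + N_{k-1}^2 + N_{k-1}^2.
N_0 = 1
N_1 = 1 + 1^2 + 1^2 = 3
Explicitly: q, cons(q, q), plus(q, q).

3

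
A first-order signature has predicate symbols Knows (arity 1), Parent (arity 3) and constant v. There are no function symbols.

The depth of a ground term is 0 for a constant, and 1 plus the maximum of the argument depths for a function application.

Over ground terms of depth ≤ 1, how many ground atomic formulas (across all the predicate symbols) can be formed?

2

First count ground terms of depth ≤ 1.
With no function symbols every ground term is a constant, so there is exactly 1 ground term at every depth bound.
N_0 = 1
N_1 = 1
So |H| = 1.
For each predicate symbol, the number of ground atoms is |H| raised to its arity; summing:
  Knows: 1;  Parent: 1^3 = 1
Total ground atoms: 1 + 1 = 2.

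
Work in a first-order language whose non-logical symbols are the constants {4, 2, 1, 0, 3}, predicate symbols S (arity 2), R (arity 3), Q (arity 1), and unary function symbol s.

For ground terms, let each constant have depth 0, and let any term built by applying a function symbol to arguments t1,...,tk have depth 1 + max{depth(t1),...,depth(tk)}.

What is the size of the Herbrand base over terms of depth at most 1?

First count ground terms of depth ≤ 1.
Let N_k = |{terms of depth ≤ k}|. Then N_0 = 5 and N_k = 5 + N_{k-1} for k ≥ 1 (one summand per function symbol, arity giving the exponent).
N_0 = 5
N_1 = 5 + 5 = 10
Explicitly: 4, 2, 1, 0, 3, s(4), s(2), s(1), s(0), s(3).
So |H| = 10.
For each predicate symbol, the number of ground atoms is |H| raised to its arity; summing:
  S: 10^2 = 100;  R: 10^3 = 1000;  Q: 10
Total ground atoms: 100 + 1000 + 10 = 1110.

1110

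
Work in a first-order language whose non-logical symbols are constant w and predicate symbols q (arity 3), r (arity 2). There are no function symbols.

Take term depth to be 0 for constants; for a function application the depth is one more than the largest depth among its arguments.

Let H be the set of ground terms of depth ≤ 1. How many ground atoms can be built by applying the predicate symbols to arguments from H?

First count ground terms of depth ≤ 1.
With no function symbols every ground term is a constant, so there is exactly 1 ground term at every depth bound.
N_0 = 1
N_1 = 1
Explicitly: w.
So |H| = 1.
A ground atom is a predicate applied to a tuple of terms from H, so the count is the sum over predicates of |H|^arity:
  q: 1^3 = 1;  r: 1^2 = 1
Total ground atoms: 1 + 1 = 2.

2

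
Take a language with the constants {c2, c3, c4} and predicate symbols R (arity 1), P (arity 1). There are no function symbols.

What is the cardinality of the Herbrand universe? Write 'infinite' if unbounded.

3

There are no function symbols, so every ground term is one of the 3 constants.
The Herbrand universe is {c2, c3, c4}, which is finite with 3 elements.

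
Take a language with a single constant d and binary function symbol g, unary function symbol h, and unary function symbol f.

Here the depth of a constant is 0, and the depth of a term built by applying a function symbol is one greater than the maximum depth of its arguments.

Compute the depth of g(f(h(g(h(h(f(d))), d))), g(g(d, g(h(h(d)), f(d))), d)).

depth(f(d)) = 1 + depth(d) = 1 + 0 = 1
depth(h(f(d))) = 1 + depth(f(d)) = 1 + 1 = 2
depth(h(h(f(d)))) = 1 + depth(h(f(d))) = 1 + 2 = 3
depth(g(h(h(f(d))), d)) = 1 + max(3, 0) = 4
depth(h(g(h(h(f(d))), d))) = 1 + depth(g(h(h(f(d))), d)) = 1 + 4 = 5
depth(f(h(g(h(h(f(d))), d)))) = 1 + depth(h(g(h(h(f(d))), d))) = 1 + 5 = 6
depth(h(d)) = 1 + depth(d) = 1 + 0 = 1
depth(h(h(d))) = 1 + depth(h(d)) = 1 + 1 = 2
depth(g(h(h(d)), f(d))) = 1 + max(2, 1) = 3
depth(g(d, g(h(h(d)), f(d)))) = 1 + max(0, 3) = 4
depth(g(g(d, g(h(h(d)), f(d))), d)) = 1 + max(4, 0) = 5
depth(g(f(h(g(h(h(f(d))), d))), g(g(d, g(h(h(d)), f(d))), d))) = 1 + max(6, 5) = 7

7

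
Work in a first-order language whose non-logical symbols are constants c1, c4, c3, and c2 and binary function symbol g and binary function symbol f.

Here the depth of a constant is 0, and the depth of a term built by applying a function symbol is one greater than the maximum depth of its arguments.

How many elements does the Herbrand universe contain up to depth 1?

If N_k denotes the number of depth-≤k ground terms, the 4 constants give N_0 = 4, and each function symbol of arity r contributes N_{k-1}^r new terms at level k: N_k = 4 + N_{k-1}^2 + N_{k-1}^2.
N_0 = 4
N_1 = 4 + 4^2 + 4^2 = 36

36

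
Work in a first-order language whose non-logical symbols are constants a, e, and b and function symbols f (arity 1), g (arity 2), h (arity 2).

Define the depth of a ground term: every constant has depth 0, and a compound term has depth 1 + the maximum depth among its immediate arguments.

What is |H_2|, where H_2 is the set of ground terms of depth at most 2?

1179

Write N_k for the number of ground terms of depth ≤ k. A term of depth ≤ k is either a constant or a function symbol applied to arguments of depth ≤ k−1, so N_k = 3 + N_{k-1} + N_{k-1}^2 + N_{k-1}^2.
N_0 = 3
N_1 = 3 + 3 + 3^2 + 3^2 = 24
N_2 = 3 + 24 + 24^2 + 24^2 = 1179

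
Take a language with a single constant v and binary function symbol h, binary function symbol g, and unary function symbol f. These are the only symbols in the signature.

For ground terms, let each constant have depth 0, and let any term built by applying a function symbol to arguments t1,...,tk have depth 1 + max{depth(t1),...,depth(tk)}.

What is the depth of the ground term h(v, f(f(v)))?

3

depth(f(v)) = 1 + depth(v) = 1 + 0 = 1
depth(f(f(v))) = 1 + depth(f(v)) = 1 + 1 = 2
depth(h(v, f(f(v)))) = 1 + max(0, 2) = 3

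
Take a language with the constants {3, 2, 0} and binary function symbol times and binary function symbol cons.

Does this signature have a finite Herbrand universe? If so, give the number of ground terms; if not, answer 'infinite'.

The signature has at least one function symbol (times, arity 2) and at least one constant (3).
Iterating times gives infinitely many distinct ground terms: 3, times(3, 3), times(times(3, 3), times(3, 3)), ...
So the Herbrand universe is infinite.

infinite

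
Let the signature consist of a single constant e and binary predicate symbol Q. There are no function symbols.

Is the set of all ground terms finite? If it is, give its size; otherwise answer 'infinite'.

1

There are no function symbols, so the only ground term is the single constant.
The Herbrand universe is {e}, finite with 1 element.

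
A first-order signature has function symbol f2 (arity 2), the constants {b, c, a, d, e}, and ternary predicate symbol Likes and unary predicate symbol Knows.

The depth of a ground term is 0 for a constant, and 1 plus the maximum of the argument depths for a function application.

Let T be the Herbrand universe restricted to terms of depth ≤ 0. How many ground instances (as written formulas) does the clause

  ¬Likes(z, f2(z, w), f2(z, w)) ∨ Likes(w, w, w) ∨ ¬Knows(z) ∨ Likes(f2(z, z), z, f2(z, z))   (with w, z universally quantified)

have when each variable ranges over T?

25

Ground terms of depth ≤ 0:
  Let N_k count ground terms of depth at most k. Each non-constant term of depth ≤ k is some function symbol applied to depth-≤(k−1) arguments, giving N_k = 5 + N_{k-1}^2.
  N_0 = 5
  Explicitly: b, c, a, d, e.
So there are 5 ground terms available for substitution.
There are 2 variables to instantiate (w, z), each occurring in at least one literal, so different choices give different ground instances.
Number of ground instances = 5^2 = 25.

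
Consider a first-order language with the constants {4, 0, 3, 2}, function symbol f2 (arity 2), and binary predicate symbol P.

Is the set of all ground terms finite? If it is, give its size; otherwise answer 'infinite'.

infinite

The signature has at least one function symbol (f2, arity 2) and at least one constant (4).
Iterating f2 gives infinitely many distinct ground terms: 4, f2(4, 4), f2(f2(4, 4), f2(4, 4)), ...
So the Herbrand universe is infinite.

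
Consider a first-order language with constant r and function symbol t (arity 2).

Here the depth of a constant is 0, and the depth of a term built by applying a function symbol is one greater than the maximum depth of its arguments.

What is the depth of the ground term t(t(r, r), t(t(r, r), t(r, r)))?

depth(t(r, r)) = 1 + max(0, 0) = 1
depth(t(t(r, r), t(r, r))) = 1 + max(1, 1) = 2
depth(t(t(r, r), t(t(r, r), t(r, r)))) = 1 + max(1, 2) = 3

3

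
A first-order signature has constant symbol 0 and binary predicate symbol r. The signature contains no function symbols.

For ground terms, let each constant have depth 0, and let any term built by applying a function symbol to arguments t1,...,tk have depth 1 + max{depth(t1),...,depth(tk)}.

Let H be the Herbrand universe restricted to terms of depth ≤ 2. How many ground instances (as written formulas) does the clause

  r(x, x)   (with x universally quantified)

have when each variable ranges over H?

Ground terms of depth ≤ 2:
  With no function symbols every ground term is a constant, so there is exactly 1 ground term at every depth bound.
  N_0 = 1
  N_1 = 1
  N_2 = 1
So there is exactly 1 ground term available for substitution.
The body mentions the single quantified variable x; since ground terms form a free algebra, no two substitutions collapse to the same formula.
Number of ground instances = 1.

1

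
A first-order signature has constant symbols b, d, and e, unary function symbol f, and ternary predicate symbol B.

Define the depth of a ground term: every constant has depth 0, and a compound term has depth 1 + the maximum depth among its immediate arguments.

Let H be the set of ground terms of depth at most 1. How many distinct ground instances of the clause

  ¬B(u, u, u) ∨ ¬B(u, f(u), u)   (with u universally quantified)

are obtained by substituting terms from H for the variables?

6

Ground terms of depth ≤ 1:
  Count level by level. With function symbols f/1, the terms of depth ≤ k are the 3 constants together with each function applied to depth-≤(k−1) tuples, so N_k = 3 + N_{k-1}.
  N_0 = 3
  N_1 = 3 + 3 = 6
So there are 6 ground terms available for substitution.
The body mentions the single quantified variable u; since ground terms form a free algebra, no two substitutions collapse to the same formula.
Number of ground instances = 6.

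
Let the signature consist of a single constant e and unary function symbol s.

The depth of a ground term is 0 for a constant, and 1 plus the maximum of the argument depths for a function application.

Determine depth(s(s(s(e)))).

depth(s(e)) = 1 + depth(e) = 1 + 0 = 1
depth(s(s(e))) = 1 + depth(s(e)) = 1 + 1 = 2
depth(s(s(s(e)))) = 1 + depth(s(s(e))) = 1 + 2 = 3

3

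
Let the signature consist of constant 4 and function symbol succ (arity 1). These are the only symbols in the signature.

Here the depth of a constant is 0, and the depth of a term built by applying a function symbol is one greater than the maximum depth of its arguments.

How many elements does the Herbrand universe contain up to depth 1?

2

Let N_k = |{terms of depth ≤ k}|. Then N_0 = 1 and N_k = 1 + N_{k-1} for k ≥ 1 (one summand per function symbol, arity giving the exponent).
N_0 = 1
N_1 = 1 + 1 = 2
Explicitly: 4, succ(4).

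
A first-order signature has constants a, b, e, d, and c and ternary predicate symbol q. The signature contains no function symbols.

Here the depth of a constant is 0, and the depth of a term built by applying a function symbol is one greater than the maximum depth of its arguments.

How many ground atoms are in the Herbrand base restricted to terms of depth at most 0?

125

First count ground terms of depth ≤ 0.
With no function symbols every ground term is a constant, so there are exactly 5 ground terms at every depth bound.
N_0 = 5
Explicitly: a, b, e, d, c.
So |H| = 5.
Ground atoms are formed by filling each argument slot of a predicate with a term from H, so an r-ary predicate gives |H|^r atoms:
  q: 5^3 = 125
Total ground atoms: 125.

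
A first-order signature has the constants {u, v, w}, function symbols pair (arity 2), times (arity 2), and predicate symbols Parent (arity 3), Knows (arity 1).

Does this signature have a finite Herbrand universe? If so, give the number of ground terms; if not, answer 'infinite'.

infinite

The signature has at least one function symbol (pair, arity 2) and at least one constant (u).
Iterating pair gives infinitely many distinct ground terms: u, pair(u, u), pair(pair(u, u), pair(u, u)), ...
So the Herbrand universe is infinite.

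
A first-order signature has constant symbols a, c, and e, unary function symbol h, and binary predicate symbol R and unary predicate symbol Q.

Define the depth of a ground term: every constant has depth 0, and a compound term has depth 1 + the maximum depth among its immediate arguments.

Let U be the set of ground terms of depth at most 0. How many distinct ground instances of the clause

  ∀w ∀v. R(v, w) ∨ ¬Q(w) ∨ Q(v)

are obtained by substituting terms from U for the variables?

Ground terms of depth ≤ 0:
  Let N_k count ground terms of depth at most k. Each non-constant term of depth ≤ k is some function symbol applied to depth-≤(k−1) arguments, giving N_k = 3 + N_{k-1}.
  N_0 = 3
  Explicitly: a, c, e.
So there are 3 ground terms available for substitution.
Each of w, v ranges independently over the available ground terms, and distinct assignments produce distinct instances.
Number of ground instances = 3^2 = 9.

9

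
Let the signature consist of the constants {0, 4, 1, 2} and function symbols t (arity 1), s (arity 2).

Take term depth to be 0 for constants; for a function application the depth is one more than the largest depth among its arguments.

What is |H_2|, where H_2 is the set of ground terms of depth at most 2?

Count level by level. With function symbols t/1, s/2, the terms of depth ≤ k are the 4 constants together with each function applied to depth-≤(k−1) tuples, so N_k = 4 + N_{k-1} + N_{k-1}^2.
N_0 = 4
N_1 = 4 + 4 + 4^2 = 24
N_2 = 4 + 24 + 24^2 = 604

604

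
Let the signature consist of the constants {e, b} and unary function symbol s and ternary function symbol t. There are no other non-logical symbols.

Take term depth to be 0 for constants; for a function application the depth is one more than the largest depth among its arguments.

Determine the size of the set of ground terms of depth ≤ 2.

Let N_k = |{terms of depth ≤ k}|. Then N_0 = 2 and N_k = 2 + N_{k-1} + N_{k-1}^3 for k ≥ 1 (one summand per function symbol, arity giving the exponent).
N_0 = 2
N_1 = 2 + 2 + 2^3 = 12
N_2 = 2 + 12 + 12^3 = 1742

1742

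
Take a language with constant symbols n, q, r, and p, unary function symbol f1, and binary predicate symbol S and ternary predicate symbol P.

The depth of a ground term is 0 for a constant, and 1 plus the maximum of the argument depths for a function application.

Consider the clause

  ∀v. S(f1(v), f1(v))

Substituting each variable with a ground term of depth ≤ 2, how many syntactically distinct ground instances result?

12

Ground terms of depth ≤ 2:
  Let N_k = |{terms of depth ≤ k}|. Then N_0 = 4 and N_k = 4 + N_{k-1} for k ≥ 1 (one summand per function symbol, arity giving the exponent).
  N_0 = 4
  N_1 = 4 + 4 = 8
  N_2 = 4 + 8 = 12
  Explicitly: n, q, r, p, f1(n), f1(q), f1(r), f1(p), f1(f1(n)), f1(f1(q)), f1(f1(r)), f1(f1(p)).
So there are 12 ground terms available for substitution.
The body mentions the single quantified variable v; since ground terms form a free algebra, no two substitutions collapse to the same formula.
Number of ground instances = 12.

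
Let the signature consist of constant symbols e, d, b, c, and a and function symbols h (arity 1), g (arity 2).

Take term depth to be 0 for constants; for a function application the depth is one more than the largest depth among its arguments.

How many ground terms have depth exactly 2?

1230

Write N_k for the number of ground terms of depth ≤ k. A term of depth ≤ k is either a constant or a function symbol applied to arguments of depth ≤ k−1, so N_k = 5 + N_{k-1} + N_{k-1}^2.
N_0 = 5
N_1 = 5 + 5 + 5^2 = 35
N_2 = 5 + 35 + 35^2 = 1265
Terms of depth exactly 2: N_2 − N_1 = 1265 − 35 = 1230.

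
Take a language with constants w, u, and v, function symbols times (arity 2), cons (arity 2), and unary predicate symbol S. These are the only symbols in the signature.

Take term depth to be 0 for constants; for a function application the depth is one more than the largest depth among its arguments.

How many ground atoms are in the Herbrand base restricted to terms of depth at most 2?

First count ground terms of depth ≤ 2.
Let N_k = |{terms of depth ≤ k}|. Then N_0 = 3 and N_k = 3 + N_{k-1}^2 + N_{k-1}^2 for k ≥ 1 (one summand per function symbol, arity giving the exponent).
N_0 = 3
N_1 = 3 + 3^2 + 3^2 = 21
N_2 = 3 + 21^2 + 21^2 = 885
So |H| = 885.
Each predicate of arity r yields |H|^r ground atoms (one per choice of an r-tuple from H):
  S: 885
Total ground atoms: 885.

885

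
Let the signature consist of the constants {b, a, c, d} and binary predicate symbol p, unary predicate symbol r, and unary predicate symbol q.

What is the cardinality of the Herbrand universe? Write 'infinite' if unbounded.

There are no function symbols, so every ground term is one of the 4 constants.
The Herbrand universe is {b, a, c, d}, which is finite with 4 elements.

4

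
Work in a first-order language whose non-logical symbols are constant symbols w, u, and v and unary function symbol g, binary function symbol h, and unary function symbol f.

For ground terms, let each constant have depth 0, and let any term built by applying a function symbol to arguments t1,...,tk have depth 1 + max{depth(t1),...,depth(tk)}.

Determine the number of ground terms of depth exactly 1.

Write N_k for the number of ground terms of depth ≤ k. A term of depth ≤ k is either a constant or a function symbol applied to arguments of depth ≤ k−1, so N_k = 3 + N_{k-1} + N_{k-1}^2 + N_{k-1}.
N_0 = 3
N_1 = 3 + 3 + 3^2 + 3 = 18
Terms of depth exactly 1: N_1 − N_0 = 18 − 3 = 15.

15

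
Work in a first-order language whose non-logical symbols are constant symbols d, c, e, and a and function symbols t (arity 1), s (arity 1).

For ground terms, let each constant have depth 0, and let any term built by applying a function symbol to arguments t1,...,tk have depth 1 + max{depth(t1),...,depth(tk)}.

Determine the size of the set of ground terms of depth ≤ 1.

If N_k denotes the number of depth-≤k ground terms, the 4 constants give N_0 = 4, and each function symbol of arity r contributes N_{k-1}^r new terms at level k: N_k = 4 + N_{k-1} + N_{k-1}.
N_0 = 4
N_1 = 4 + 4 + 4 = 12
Explicitly: d, c, e, a, t(d), t(c), t(e), t(a), s(d), s(c), s(e), s(a).

12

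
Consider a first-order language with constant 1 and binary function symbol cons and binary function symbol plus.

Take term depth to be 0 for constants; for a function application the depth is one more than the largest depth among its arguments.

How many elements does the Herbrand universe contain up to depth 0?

1

Count level by level. With function symbols cons/2, plus/2, the terms of depth ≤ k are the 1 constant together with each function applied to depth-≤(k−1) tuples, so N_k = 1 + N_{k-1}^2 + N_{k-1}^2.
N_0 = 1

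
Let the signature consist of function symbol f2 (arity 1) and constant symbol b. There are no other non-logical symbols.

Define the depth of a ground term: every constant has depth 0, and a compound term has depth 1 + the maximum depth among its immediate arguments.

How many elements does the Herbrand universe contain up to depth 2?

Let N_k = |{terms of depth ≤ k}|. Then N_0 = 1 and N_k = 1 + N_{k-1} for k ≥ 1 (one summand per function symbol, arity giving the exponent).
N_0 = 1
N_1 = 1 + 1 = 2
N_2 = 1 + 2 = 3

3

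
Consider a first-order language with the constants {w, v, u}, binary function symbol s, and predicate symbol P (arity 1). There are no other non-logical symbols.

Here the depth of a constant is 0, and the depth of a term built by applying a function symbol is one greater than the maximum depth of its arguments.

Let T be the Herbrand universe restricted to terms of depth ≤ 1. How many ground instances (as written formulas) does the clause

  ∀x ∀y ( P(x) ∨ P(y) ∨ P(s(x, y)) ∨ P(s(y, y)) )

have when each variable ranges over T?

Ground terms of depth ≤ 1:
  Write N_k for the number of ground terms of depth ≤ k. A term of depth ≤ k is either a constant or a function symbol applied to arguments of depth ≤ k−1, so N_k = 3 + N_{k-1}^2.
  N_0 = 3
  N_1 = 3 + 3^2 = 12
So there are 12 ground terms available for substitution.
The body mentions every one of the 2 quantified variables; since ground terms form a free algebra, no two substitutions collapse to the same formula.
Number of ground instances = 12^2 = 144.

144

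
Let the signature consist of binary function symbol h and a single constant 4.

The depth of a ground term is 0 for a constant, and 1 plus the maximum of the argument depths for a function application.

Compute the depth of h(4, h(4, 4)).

2

depth(h(4, 4)) = 1 + max(0, 0) = 1
depth(h(4, h(4, 4))) = 1 + max(0, 1) = 2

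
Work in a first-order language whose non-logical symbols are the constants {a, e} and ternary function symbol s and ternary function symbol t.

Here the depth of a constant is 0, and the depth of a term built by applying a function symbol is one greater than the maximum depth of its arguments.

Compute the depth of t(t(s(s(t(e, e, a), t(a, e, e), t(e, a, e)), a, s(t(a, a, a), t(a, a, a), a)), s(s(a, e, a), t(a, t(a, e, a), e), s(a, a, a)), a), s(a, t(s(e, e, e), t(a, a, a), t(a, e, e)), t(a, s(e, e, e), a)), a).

depth(t(e, e, a)) = 1 + max(0, 0, 0) = 1
depth(t(a, e, e)) = 1 + max(0, 0, 0) = 1
depth(t(e, a, e)) = 1 + max(0, 0, 0) = 1
depth(s(t(e, e, a), t(a, e, e), t(e, a, e))) = 1 + max(1, 1, 1) = 2
depth(t(a, a, a)) = 1 + max(0, 0, 0) = 1
depth(s(t(a, a, a), t(a, a, a), a)) = 1 + max(1, 1, 0) = 2
depth(s(s(t(e, e, a), t(a, e, e), t(e, a, e)), a, s(t(a, a, a), t(a, a, a), a))) = 1 + max(2, 0, 2) = 3
depth(s(a, e, a)) = 1 + max(0, 0, 0) = 1
depth(t(a, e, a)) = 1 + max(0, 0, 0) = 1
depth(t(a, t(a, e, a), e)) = 1 + max(0, 1, 0) = 2
depth(s(a, a, a)) = 1 + max(0, 0, 0) = 1
depth(s(s(a, e, a), t(a, t(a, e, a), e), s(a, a, a))) = 1 + max(1, 2, 1) = 3
depth(t(s(s(t(e, e, a), t(a, e, e), t(e, a, e)), a, s(t(a, a, a), t(a, a, a), a)), s(s(a, e, a), t(a, t(a, e, a), e), s(a, a, a)), a)) = 1 + max(3, 3, 0) = 4
depth(s(e, e, e)) = 1 + max(0, 0, 0) = 1
depth(t(s(e, e, e), t(a, a, a), t(a, e, e))) = 1 + max(1, 1, 1) = 2
depth(t(a, s(e, e, e), a)) = 1 + max(0, 1, 0) = 2
depth(s(a, t(s(e, e, e), t(a, a, a), t(a, e, e)), t(a, s(e, e, e), a))) = 1 + max(0, 2, 2) = 3
depth(t(t(s(s(t(e, e, a), t(a, e, e), t(e, a, e)), a, s(t(a, a, a), t(a, a, a), a)), s(s(a, e, a), t(a, t(a, e, a), e), s(a, a, a)), a), s(a, t(s(e, e, e), t(a, a, a), t(a, e, e)), t(a, s(e, e, e), a)), a)) = 1 + max(4, 3, 0) = 5

5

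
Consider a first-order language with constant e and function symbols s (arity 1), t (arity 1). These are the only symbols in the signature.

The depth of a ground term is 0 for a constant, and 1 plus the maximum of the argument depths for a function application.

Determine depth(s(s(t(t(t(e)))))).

depth(t(e)) = 1 + depth(e) = 1 + 0 = 1
depth(t(t(e))) = 1 + depth(t(e)) = 1 + 1 = 2
depth(t(t(t(e)))) = 1 + depth(t(t(e))) = 1 + 2 = 3
depth(s(t(t(t(e))))) = 1 + depth(t(t(t(e)))) = 1 + 3 = 4
depth(s(s(t(t(t(e)))))) = 1 + depth(s(t(t(t(e))))) = 1 + 4 = 5

5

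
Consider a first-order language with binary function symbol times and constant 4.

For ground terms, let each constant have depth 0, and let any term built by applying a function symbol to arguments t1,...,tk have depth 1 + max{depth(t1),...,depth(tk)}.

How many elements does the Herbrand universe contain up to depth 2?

Let N_k count ground terms of depth at most k. Each non-constant term of depth ≤ k is some function symbol applied to depth-≤(k−1) arguments, giving N_k = 1 + N_{k-1}^2.
N_0 = 1
N_1 = 1 + 1^2 = 2
N_2 = 1 + 2^2 = 5

5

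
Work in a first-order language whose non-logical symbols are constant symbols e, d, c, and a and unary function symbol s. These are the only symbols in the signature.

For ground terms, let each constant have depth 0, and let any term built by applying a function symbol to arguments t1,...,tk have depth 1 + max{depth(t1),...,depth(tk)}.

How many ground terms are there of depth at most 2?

Count level by level. With function symbols s/1, the terms of depth ≤ k are the 4 constants together with each function applied to depth-≤(k−1) tuples, so N_k = 4 + N_{k-1}.
N_0 = 4
N_1 = 4 + 4 = 8
N_2 = 4 + 8 = 12
Explicitly: e, d, c, a, s(e), s(d), s(c), s(a), s(s(e)), s(s(d)), s(s(c)), s(s(a)).

12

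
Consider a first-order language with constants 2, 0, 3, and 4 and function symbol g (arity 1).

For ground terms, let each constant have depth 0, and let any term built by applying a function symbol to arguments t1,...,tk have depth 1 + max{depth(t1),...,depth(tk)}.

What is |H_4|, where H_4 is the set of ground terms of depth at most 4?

20

Let N_k = |{terms of depth ≤ k}|. Then N_0 = 4 and N_k = 4 + N_{k-1} for k ≥ 1 (one summand per function symbol, arity giving the exponent).
N_0 = 4
N_1 = 4 + 4 = 8
N_2 = 4 + 8 = 12
N_3 = 4 + 12 = 16
N_4 = 4 + 16 = 20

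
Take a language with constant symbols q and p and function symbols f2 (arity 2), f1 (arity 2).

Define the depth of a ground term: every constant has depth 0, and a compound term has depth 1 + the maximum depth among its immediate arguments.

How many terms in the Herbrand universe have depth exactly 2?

Let N_k count ground terms of depth at most k. Each non-constant term of depth ≤ k is some function symbol applied to depth-≤(k−1) arguments, giving N_k = 2 + N_{k-1}^2 + N_{k-1}^2.
N_0 = 2
N_1 = 2 + 2^2 + 2^2 = 10
N_2 = 2 + 10^2 + 10^2 = 202
Terms of depth exactly 2: N_2 − N_1 = 202 − 10 = 192.

192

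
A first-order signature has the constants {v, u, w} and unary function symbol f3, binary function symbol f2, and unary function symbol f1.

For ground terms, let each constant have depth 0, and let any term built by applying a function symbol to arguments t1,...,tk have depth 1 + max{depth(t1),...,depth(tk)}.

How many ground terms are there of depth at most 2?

Write N_k for the number of ground terms of depth ≤ k. A term of depth ≤ k is either a constant or a function symbol applied to arguments of depth ≤ k−1, so N_k = 3 + N_{k-1} + N_{k-1}^2 + N_{k-1}.
N_0 = 3
N_1 = 3 + 3 + 3^2 + 3 = 18
N_2 = 3 + 18 + 18^2 + 18 = 363

363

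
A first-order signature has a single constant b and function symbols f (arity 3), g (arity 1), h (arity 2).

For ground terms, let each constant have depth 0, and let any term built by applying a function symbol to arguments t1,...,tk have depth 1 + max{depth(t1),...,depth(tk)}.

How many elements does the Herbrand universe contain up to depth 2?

Count level by level. With function symbols f/3, g/1, h/2, the terms of depth ≤ k are the 1 constant together with each function applied to depth-≤(k−1) tuples, so N_k = 1 + N_{k-1}^3 + N_{k-1} + N_{k-1}^2.
N_0 = 1
N_1 = 1 + 1^3 + 1 + 1^2 = 4
N_2 = 1 + 4^3 + 4 + 4^2 = 85

85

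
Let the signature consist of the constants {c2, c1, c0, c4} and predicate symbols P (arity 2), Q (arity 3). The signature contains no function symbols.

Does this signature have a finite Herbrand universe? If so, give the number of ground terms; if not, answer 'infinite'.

There are no function symbols, so every ground term is one of the 4 constants.
The Herbrand universe is {c2, c1, c0, c4}, which is finite with 4 elements.

4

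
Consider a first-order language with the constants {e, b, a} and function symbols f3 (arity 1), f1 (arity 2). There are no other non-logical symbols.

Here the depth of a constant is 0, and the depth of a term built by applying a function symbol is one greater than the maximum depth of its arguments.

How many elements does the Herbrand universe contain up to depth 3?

Let N_k count ground terms of depth at most k. Each non-constant term of depth ≤ k is some function symbol applied to depth-≤(k−1) arguments, giving N_k = 3 + N_{k-1} + N_{k-1}^2.
N_0 = 3
N_1 = 3 + 3 + 3^2 = 15
N_2 = 3 + 15 + 15^2 = 243
N_3 = 3 + 243 + 243^2 = 59295

59295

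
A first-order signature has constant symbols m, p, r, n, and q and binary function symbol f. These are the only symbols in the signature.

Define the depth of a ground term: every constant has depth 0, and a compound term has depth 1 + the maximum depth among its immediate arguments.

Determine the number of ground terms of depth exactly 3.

818125

Let N_k count ground terms of depth at most k. Each non-constant term of depth ≤ k is some function symbol applied to depth-≤(k−1) arguments, giving N_k = 5 + N_{k-1}^2.
N_0 = 5
N_1 = 5 + 5^2 = 30
N_2 = 5 + 30^2 = 905
N_3 = 5 + 905^2 = 819030
Terms of depth exactly 3: N_3 − N_2 = 819030 − 905 = 818125.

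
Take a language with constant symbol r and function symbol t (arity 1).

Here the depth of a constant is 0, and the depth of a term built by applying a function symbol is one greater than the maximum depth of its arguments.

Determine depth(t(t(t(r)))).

depth(t(r)) = 1 + depth(r) = 1 + 0 = 1
depth(t(t(r))) = 1 + depth(t(r)) = 1 + 1 = 2
depth(t(t(t(r)))) = 1 + depth(t(t(r))) = 1 + 2 = 3

3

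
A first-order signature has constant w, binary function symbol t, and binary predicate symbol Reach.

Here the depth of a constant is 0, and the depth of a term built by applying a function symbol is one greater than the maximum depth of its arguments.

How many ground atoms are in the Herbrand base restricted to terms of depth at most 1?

First count ground terms of depth ≤ 1.
If N_k denotes the number of depth-≤k ground terms, the 1 constant gives N_0 = 1, and each function symbol of arity r contributes N_{k-1}^r new terms at level k: N_k = 1 + N_{k-1}^2.
N_0 = 1
N_1 = 1 + 1^2 = 2
Explicitly: w, t(w, w).
So |H| = 2.
Ground atoms are formed by filling each argument slot of a predicate with a term from H, so an r-ary predicate gives |H|^r atoms:
  Reach: 2^2 = 4
Total ground atoms: 4.

4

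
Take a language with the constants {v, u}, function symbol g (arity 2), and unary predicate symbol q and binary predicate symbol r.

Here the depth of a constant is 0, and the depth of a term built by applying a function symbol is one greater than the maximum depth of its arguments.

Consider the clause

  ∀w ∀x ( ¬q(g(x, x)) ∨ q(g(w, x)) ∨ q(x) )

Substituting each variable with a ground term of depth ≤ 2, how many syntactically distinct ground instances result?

1444

Ground terms of depth ≤ 2:
  Let N_k count ground terms of depth at most k. Each non-constant term of depth ≤ k is some function symbol applied to depth-≤(k−1) arguments, giving N_k = 2 + N_{k-1}^2.
  N_0 = 2
  N_1 = 2 + 2^2 = 6
  N_2 = 2 + 6^2 = 38
So there are 38 ground terms available for substitution.
The clause has 2 distinct variables (w, x), each appearing in the body. In the free term algebra distinct substitutions yield syntactically distinct ground instances.
Number of ground instances = 38^2 = 1444.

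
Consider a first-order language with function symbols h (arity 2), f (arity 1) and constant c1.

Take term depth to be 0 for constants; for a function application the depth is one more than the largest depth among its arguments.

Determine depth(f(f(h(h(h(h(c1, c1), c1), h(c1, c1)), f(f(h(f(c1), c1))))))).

depth(h(c1, c1)) = 1 + max(0, 0) = 1
depth(h(h(c1, c1), c1)) = 1 + max(1, 0) = 2
depth(h(h(h(c1, c1), c1), h(c1, c1))) = 1 + max(2, 1) = 3
depth(f(c1)) = 1 + depth(c1) = 1 + 0 = 1
depth(h(f(c1), c1)) = 1 + max(1, 0) = 2
depth(f(h(f(c1), c1))) = 1 + depth(h(f(c1), c1)) = 1 + 2 = 3
depth(f(f(h(f(c1), c1)))) = 1 + depth(f(h(f(c1), c1))) = 1 + 3 = 4
depth(h(h(h(h(c1, c1), c1), h(c1, c1)), f(f(h(f(c1), c1))))) = 1 + max(3, 4) = 5
depth(f(h(h(h(h(c1, c1), c1), h(c1, c1)), f(f(h(f(c1), c1)))))) = 1 + depth(h(h(h(h(c1, c1), c1), h(c1, c1)), f(f(h(f(c1), c1))))) = 1 + 5 = 6
depth(f(f(h(h(h(h(c1, c1), c1), h(c1, c1)), f(f(h(f(c1), c1))))))) = 1 + depth(f(h(h(h(h(c1, c1), c1), h(c1, c1)), f(f(h(f(c1), c1)))))) = 1 + 6 = 7

7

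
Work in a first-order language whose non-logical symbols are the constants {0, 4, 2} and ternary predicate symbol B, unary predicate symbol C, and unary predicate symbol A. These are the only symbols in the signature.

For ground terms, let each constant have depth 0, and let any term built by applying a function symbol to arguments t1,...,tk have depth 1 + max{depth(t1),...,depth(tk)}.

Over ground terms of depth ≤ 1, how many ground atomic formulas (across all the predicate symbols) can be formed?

33

First count ground terms of depth ≤ 1.
With no function symbols every ground term is a constant, so there are exactly 3 ground terms at every depth bound.
N_0 = 3
N_1 = 3
Explicitly: 0, 4, 2.
So |H| = 3.
A ground atom is a predicate applied to a tuple of terms from H, so the count is the sum over predicates of |H|^arity:
  B: 3^3 = 27;  C: 3;  A: 3
Total ground atoms: 27 + 3 + 3 = 33.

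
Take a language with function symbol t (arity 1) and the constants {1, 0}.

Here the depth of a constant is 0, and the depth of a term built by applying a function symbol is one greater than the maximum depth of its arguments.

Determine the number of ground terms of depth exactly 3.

2

If N_k denotes the number of depth-≤k ground terms, the 2 constants give N_0 = 2, and each function symbol of arity r contributes N_{k-1}^r new terms at level k: N_k = 2 + N_{k-1}.
N_0 = 2
N_1 = 2 + 2 = 4
N_2 = 2 + 4 = 6
N_3 = 2 + 6 = 8
Terms of depth exactly 3: N_3 − N_2 = 8 − 6 = 2.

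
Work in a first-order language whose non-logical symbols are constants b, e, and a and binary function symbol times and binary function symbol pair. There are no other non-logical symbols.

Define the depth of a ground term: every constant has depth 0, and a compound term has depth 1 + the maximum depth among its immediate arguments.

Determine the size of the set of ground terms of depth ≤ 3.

1566453

Count level by level. With function symbols times/2, pair/2, the terms of depth ≤ k are the 3 constants together with each function applied to depth-≤(k−1) tuples, so N_k = 3 + N_{k-1}^2 + N_{k-1}^2.
N_0 = 3
N_1 = 3 + 3^2 + 3^2 = 21
N_2 = 3 + 21^2 + 21^2 = 885
N_3 = 3 + 885^2 + 885^2 = 1566453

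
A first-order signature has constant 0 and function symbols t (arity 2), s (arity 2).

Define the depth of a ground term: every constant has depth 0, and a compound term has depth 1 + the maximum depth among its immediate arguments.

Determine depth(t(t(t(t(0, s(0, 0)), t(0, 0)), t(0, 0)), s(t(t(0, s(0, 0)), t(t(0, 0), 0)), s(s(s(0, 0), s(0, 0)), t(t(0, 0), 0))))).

depth(s(0, 0)) = 1 + max(0, 0) = 1
depth(t(0, s(0, 0))) = 1 + max(0, 1) = 2
depth(t(0, 0)) = 1 + max(0, 0) = 1
depth(t(t(0, s(0, 0)), t(0, 0))) = 1 + max(2, 1) = 3
depth(t(t(t(0, s(0, 0)), t(0, 0)), t(0, 0))) = 1 + max(3, 1) = 4
depth(t(t(0, 0), 0)) = 1 + max(1, 0) = 2
depth(t(t(0, s(0, 0)), t(t(0, 0), 0))) = 1 + max(2, 2) = 3
depth(s(s(0, 0), s(0, 0))) = 1 + max(1, 1) = 2
depth(s(s(s(0, 0), s(0, 0)), t(t(0, 0), 0))) = 1 + max(2, 2) = 3
depth(s(t(t(0, s(0, 0)), t(t(0, 0), 0)), s(s(s(0, 0), s(0, 0)), t(t(0, 0), 0)))) = 1 + max(3, 3) = 4
depth(t(t(t(t(0, s(0, 0)), t(0, 0)), t(0, 0)), s(t(t(0, s(0, 0)), t(t(0, 0), 0)), s(s(s(0, 0), s(0, 0)), t(t(0, 0), 0))))) = 1 + max(4, 4) = 5

5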